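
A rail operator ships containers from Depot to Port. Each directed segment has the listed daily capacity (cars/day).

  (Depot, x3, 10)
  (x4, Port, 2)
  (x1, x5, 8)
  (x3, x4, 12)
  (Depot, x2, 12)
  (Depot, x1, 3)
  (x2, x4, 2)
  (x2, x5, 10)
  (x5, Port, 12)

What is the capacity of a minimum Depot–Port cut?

14

Augment Depot→x1→x5→Port: bottleneck 3, flow now 3.
Augment Depot→x2→x4→Port: bottleneck 2, flow now 5.
Augment Depot→x2→x5→Port: bottleneck 9, flow now 14.
No augmenting path remains; maximum flow = 14.
By max-flow min-cut, the minimum cut capacity equals the max flow.
In the residual graph, reachable from Depot: {Depot, x1, x2, x3, x4, x5}.
Min-cut edges: x4→Port (2), x5→Port (12); capacity 2 + 12 = 14.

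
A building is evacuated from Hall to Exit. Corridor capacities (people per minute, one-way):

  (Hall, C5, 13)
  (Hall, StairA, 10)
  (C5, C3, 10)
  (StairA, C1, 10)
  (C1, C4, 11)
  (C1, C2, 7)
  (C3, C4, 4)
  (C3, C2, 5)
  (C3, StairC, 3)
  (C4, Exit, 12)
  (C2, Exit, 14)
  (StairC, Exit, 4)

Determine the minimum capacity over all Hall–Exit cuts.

Augment Hall→C5→C3→C4→Exit: bottleneck 4, flow now 4.
Augment Hall→C5→C3→C2→Exit: bottleneck 5, flow now 9.
Augment Hall→C5→C3→StairC→Exit: bottleneck 1, flow now 10.
Augment Hall→StairA→C1→C4→Exit: bottleneck 8, flow now 18.
Augment Hall→StairA→C1→C2→Exit: bottleneck 2, flow now 20.
No augmenting path remains; maximum flow = 20.
By max-flow min-cut, the minimum cut capacity equals the max flow.
In the residual graph, reachable from Hall: {Hall, C5}.
Min-cut edges: Hall→StairA (10), C5→C3 (10); capacity 10 + 10 = 20.

20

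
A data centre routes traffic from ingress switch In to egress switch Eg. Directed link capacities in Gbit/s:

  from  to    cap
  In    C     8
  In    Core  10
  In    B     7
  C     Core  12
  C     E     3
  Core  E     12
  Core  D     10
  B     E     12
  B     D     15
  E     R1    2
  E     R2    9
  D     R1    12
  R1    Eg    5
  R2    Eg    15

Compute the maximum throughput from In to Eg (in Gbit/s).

14

Augment In→C→E→R1→Eg: bottleneck 2, flow now 2.
Augment In→C→E→R2→Eg: bottleneck 1, flow now 3.
Augment In→Core→E→R2→Eg: bottleneck 8, flow now 11.
Augment In→Core→D→R1→Eg: bottleneck 2, flow now 13.
Augment In→B→D→R1→Eg: bottleneck 1, flow now 14.
No augmenting path remains; maximum flow = 14.
In the residual graph, reachable from In: {In, C, Core, B, E, D, R1}.
Min-cut edges: E→R2 (9), R1→Eg (5); capacity 9 + 5 = 14.
This cut is saturated, so no flow can exceed 14.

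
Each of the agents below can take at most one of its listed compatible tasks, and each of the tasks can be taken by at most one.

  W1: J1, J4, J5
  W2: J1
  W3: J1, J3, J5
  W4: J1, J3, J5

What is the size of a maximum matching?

4

Unit-capacity flow: source→left, listed edges, right→sink; max matching = max flow.
Augmenting path W1→J1 (+1); matched 1.
Augmenting path W3→J3 (+1); matched 2.
Augmenting path W4→J5 (+1); matched 3.
Augmenting path W2→J1→W1→J4 (+1); matched 4.
No augmenting path remains; maximum matching = 4.
König certificate: {W1, W2, W3, W4} is a vertex cover of size 4 (every listed pair touches it), so no matching can be larger.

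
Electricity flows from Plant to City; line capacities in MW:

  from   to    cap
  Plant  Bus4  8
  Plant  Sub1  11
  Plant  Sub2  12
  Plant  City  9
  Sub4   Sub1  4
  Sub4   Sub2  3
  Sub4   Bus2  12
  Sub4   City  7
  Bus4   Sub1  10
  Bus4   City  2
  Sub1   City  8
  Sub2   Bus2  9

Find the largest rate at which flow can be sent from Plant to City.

19

Augment Plant→City: bottleneck 9, flow now 9.
Augment Plant→Bus4→City: bottleneck 2, flow now 11.
Augment Plant→Sub1→City: bottleneck 8, flow now 19.
No augmenting path remains; maximum flow = 19.
In the residual graph, reachable from Plant: {Plant, Bus4, Sub1, Sub2, Bus2}.
Min-cut edges: Plant→City (9), Bus4→City (2), Sub1→City (8); capacity 9 + 2 + 8 = 19.
This cut is saturated, so no flow can exceed 19.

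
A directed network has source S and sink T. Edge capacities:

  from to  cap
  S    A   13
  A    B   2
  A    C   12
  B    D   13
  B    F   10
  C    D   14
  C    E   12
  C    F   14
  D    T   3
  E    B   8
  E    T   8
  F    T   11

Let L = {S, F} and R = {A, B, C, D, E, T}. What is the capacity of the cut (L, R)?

Edges leaving {S, F}: S→A (13), F→T (11).
Cut capacity = 13 + 11 = 24.

24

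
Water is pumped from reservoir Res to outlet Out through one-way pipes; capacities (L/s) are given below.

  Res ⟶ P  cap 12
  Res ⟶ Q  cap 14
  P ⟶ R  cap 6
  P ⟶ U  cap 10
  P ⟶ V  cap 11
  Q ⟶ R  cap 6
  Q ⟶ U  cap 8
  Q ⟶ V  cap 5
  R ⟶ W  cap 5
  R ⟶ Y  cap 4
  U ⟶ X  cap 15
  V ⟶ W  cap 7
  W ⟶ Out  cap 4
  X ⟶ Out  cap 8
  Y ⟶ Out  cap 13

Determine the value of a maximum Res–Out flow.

16

Augment Res→P→R→W→Out: bottleneck 4, flow now 4.
Augment Res→P→R→Y→Out: bottleneck 2, flow now 6.
Augment Res→P→U→X→Out: bottleneck 6, flow now 12.
Augment Res→Q→R→Y→Out: bottleneck 2, flow now 14.
Augment Res→Q→U→X→Out: bottleneck 2, flow now 16.
No augmenting path remains; maximum flow = 16.
In the residual graph, reachable from Res: {Res, P, Q, R, U, V, W, X}.
Min-cut edges: R→Y (4), W→Out (4), X→Out (8); capacity 4 + 4 + 8 = 16.
This cut is saturated, so no flow can exceed 16.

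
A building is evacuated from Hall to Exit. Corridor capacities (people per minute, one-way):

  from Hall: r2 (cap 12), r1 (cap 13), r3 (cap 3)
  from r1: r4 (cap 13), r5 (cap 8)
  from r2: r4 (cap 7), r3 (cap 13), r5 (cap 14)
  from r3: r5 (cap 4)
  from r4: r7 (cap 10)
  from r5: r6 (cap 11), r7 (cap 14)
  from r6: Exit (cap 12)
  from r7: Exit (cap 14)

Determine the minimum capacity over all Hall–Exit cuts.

25

Augment Hall→r1→r4→r7→Exit: bottleneck 10, flow now 10.
Augment Hall→r1→r5→r6→Exit: bottleneck 3, flow now 13.
Augment Hall→r2→r5→r6→Exit: bottleneck 8, flow now 21.
Augment Hall→r2→r5→r7→Exit: bottleneck 4, flow now 25.
No augmenting path remains; maximum flow = 25.
By max-flow min-cut, the minimum cut capacity equals the max flow.
In the residual graph, reachable from Hall: {Hall, r1, r2, r3, r4, r5, r7}.
Min-cut edges: r5→r6 (11), r7→Exit (14); capacity 11 + 14 = 25.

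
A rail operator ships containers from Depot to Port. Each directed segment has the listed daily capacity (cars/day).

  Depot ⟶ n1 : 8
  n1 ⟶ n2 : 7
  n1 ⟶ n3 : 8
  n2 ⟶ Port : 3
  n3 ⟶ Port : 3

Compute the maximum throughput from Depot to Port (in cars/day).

Augment Depot→n1→n2→Port: bottleneck 3, flow now 3.
Augment Depot→n1→n3→Port: bottleneck 3, flow now 6.
No augmenting path remains; maximum flow = 6.
In the residual graph, reachable from Depot: {Depot, n1, n2, n3}.
Min-cut edges: n2→Port (3), n3→Port (3); capacity 3 + 3 = 6.
This cut is saturated, so no flow can exceed 6.

6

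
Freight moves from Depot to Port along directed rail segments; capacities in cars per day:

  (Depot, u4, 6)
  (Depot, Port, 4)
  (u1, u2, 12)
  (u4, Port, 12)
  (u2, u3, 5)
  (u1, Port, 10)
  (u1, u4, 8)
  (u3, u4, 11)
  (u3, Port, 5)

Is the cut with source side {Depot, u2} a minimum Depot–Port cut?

No — its capacity is 15, but the minimum cut has capacity 10.

Given cut capacity: 6 + 4 + 5 = 15.
Augment Depot→Port: bottleneck 4, flow now 4.
Augment Depot→u4→Port: bottleneck 6, flow now 10.
No augmenting path remains; maximum flow = 10.
In the residual graph, reachable from Depot: {Depot}.
Min-cut edges: Depot→u4 (6), Depot→Port (4); capacity 6 + 4 = 10.
Cut capacity 15 exceeds the max flow 10, so it is not minimum.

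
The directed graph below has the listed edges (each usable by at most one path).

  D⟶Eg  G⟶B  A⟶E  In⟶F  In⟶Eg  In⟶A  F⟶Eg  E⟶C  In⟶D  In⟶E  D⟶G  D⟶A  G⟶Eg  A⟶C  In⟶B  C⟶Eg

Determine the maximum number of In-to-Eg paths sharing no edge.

4

Assign every edge capacity 1; by Menger, the answer equals the max flow.
Path In→Eg (+1); total 1.
Path In→D→Eg (+1); total 2.
Path In→F→Eg (+1); total 3.
Path In→A→C→Eg (+1); total 4.
No residual In→Eg path; max flow = 4.
Certifying cut of size 4: {C→Eg, In→D, In→Eg, In→F}.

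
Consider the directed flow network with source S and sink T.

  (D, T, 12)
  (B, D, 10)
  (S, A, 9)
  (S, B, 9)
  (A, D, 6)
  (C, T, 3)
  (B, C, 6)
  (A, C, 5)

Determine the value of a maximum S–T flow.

15

Augment S→A→C→T: bottleneck 3, flow now 3.
Augment S→A→D→T: bottleneck 6, flow now 9.
Augment S→B→D→T: bottleneck 6, flow now 15.
No augmenting path remains; maximum flow = 15.
In the residual graph, reachable from S: {S, A, B, C, D}.
Min-cut edges: C→T (3), D→T (12); capacity 3 + 12 = 15.
This cut is saturated, so no flow can exceed 15.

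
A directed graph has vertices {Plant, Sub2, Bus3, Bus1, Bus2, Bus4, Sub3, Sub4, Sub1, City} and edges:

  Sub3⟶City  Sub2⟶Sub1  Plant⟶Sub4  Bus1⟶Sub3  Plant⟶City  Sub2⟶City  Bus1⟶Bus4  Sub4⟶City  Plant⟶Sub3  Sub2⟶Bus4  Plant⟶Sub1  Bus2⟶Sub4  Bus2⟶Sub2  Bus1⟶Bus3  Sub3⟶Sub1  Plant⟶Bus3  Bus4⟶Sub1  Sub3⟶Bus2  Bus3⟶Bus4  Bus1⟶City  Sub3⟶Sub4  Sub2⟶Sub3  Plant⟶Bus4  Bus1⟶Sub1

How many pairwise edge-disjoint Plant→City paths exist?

3

Assign every edge capacity 1; by Menger, the answer equals the max flow.
Path Plant→City (+1); total 1.
Path Plant→Sub3→City (+1); total 2.
Path Plant→Sub4→City (+1); total 3.
No residual Plant→City path; max flow = 3.
Certifying cut of size 3: {Plant→City, Plant→Sub3, Plant→Sub4}.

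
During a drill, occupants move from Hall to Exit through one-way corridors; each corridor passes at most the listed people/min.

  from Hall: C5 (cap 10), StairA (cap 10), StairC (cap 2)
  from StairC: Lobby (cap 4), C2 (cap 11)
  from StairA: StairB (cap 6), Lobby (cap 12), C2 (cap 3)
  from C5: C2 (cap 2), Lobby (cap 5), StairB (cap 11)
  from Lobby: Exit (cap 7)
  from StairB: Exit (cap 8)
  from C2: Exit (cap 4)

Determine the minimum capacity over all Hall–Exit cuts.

Augment Hall→StairC→Lobby→Exit: bottleneck 2, flow now 2.
Augment Hall→StairA→Lobby→Exit: bottleneck 5, flow now 7.
Augment Hall→StairA→StairB→Exit: bottleneck 5, flow now 12.
Augment Hall→C5→StairB→Exit: bottleneck 3, flow now 15.
Augment Hall→C5→C2→Exit: bottleneck 2, flow now 17.
Augment Hall→C5→Lobby→StairC→C2→Exit: bottleneck 2, flow now 19. (uses reverse residual edge)
No augmenting path remains; maximum flow = 19.
By max-flow min-cut, the minimum cut capacity equals the max flow.
In the residual graph, reachable from Hall: {Hall, StairC, StairA, C5, Lobby, StairB, C2}.
Min-cut edges: Lobby→Exit (7), StairB→Exit (8), C2→Exit (4); capacity 7 + 8 + 4 = 19.

19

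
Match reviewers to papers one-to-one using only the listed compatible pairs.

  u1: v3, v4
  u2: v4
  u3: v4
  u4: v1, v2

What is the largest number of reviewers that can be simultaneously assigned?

Unit-capacity flow: source→left, listed edges, right→sink; max matching = max flow.
Augmenting path u1→v3 (+1); matched 1.
Augmenting path u2→v4 (+1); matched 2.
Augmenting path u4→v1 (+1); matched 3.
No augmenting path remains; maximum matching = 3.
König certificate: {u1, u4, v4} is a vertex cover of size 3 (every listed pair touches it), so no matching can be larger.

3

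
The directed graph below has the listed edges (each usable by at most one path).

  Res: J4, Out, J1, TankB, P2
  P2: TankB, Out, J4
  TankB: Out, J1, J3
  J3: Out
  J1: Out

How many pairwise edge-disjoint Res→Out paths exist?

Assign every edge capacity 1; by Menger, the answer equals the max flow.
Path Res→Out (+1); total 1.
Path Res→P2→Out (+1); total 2.
Path Res→TankB→Out (+1); total 3.
Path Res→J1→Out (+1); total 4.
No residual Res→Out path; max flow = 4.
Certifying cut of size 4: {Res→J1, Res→Out, Res→P2, Res→TankB}.

4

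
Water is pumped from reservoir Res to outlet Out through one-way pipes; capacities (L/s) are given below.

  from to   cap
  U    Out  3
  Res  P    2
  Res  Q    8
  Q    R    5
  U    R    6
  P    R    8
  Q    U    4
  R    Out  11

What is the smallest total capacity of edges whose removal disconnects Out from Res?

Augment Res→P→R→Out: bottleneck 2, flow now 2.
Augment Res→Q→R→Out: bottleneck 5, flow now 7.
Augment Res→Q→U→Out: bottleneck 3, flow now 10.
No augmenting path remains; maximum flow = 10.
By max-flow min-cut, the minimum cut capacity equals the max flow.
In the residual graph, reachable from Res: {Res}.
Min-cut edges: Res→P (2), Res→Q (8); capacity 2 + 8 = 10.

10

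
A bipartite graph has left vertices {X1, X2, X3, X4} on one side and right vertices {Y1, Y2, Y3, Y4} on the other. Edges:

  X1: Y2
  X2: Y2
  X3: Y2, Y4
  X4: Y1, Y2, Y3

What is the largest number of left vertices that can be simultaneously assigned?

Unit-capacity flow: source→left, listed edges, right→sink; max matching = max flow.
Augmenting path X1→Y2 (+1); matched 1.
Augmenting path X3→Y4 (+1); matched 2.
Augmenting path X4→Y1 (+1); matched 3.
No augmenting path remains; maximum matching = 3.
König certificate: {X3, X4, Y2} is a vertex cover of size 3 (every listed pair touches it), so no matching can be larger.

3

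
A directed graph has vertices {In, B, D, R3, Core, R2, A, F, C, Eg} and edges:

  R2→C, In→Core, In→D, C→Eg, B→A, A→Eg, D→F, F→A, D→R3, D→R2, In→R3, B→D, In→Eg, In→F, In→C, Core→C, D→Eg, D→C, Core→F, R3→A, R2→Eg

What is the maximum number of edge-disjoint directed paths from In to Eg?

4

Assign every edge capacity 1; by Menger, the answer equals the max flow.
Path In→Eg (+1); total 1.
Path In→D→Eg (+1); total 2.
Path In→C→Eg (+1); total 3.
Path In→R3→A→Eg (+1); total 4.
No residual In→Eg path; max flow = 4.
Certifying cut of size 4: {A→Eg, C→Eg, In→D, In→Eg}.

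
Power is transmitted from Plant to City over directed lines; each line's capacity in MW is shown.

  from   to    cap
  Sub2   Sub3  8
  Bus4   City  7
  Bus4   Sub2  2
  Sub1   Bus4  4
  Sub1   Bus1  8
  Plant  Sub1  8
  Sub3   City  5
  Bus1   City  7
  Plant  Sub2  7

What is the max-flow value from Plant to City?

13

Augment Plant→Sub2→Sub3→City: bottleneck 5, flow now 5.
Augment Plant→Sub1→Bus1→City: bottleneck 7, flow now 12.
Augment Plant→Sub1→Bus4→City: bottleneck 1, flow now 13.
No augmenting path remains; maximum flow = 13.
In the residual graph, reachable from Plant: {Plant, Sub2, Sub3}.
Min-cut edges: Plant→Sub1 (8), Sub3→City (5); capacity 8 + 5 = 13.
This cut is saturated, so no flow can exceed 13.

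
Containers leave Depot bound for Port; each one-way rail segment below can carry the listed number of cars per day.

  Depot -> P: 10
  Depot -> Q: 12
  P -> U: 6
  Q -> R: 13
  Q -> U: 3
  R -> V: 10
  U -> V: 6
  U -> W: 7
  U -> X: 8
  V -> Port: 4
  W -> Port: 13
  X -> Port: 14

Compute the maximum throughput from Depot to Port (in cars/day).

Augment Depot→P→U→V→Port: bottleneck 4, flow now 4.
Augment Depot→P→U→W→Port: bottleneck 2, flow now 6.
Augment Depot→Q→U→W→Port: bottleneck 3, flow now 9.
Augment Depot→Q→R→V→U→W→Port: bottleneck 2, flow now 11. (uses reverse residual edge)
Augment Depot→Q→R→V→U→X→Port: bottleneck 2, flow now 13. (uses reverse residual edge)
No augmenting path remains; maximum flow = 13.
In the residual graph, reachable from Depot: {Depot, P, Q, R, V}.
Min-cut edges: P→U (6), Q→U (3), V→Port (4); capacity 6 + 3 + 4 = 13.
This cut is saturated, so no flow can exceed 13.

13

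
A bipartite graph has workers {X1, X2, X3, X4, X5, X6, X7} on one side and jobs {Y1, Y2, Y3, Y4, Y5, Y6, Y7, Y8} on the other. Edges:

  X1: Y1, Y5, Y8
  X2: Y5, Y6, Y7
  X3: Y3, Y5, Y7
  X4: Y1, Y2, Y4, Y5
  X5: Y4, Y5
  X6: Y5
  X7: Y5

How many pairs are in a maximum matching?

6

Unit-capacity flow: source→left, listed edges, right→sink; max matching = max flow.
Augmenting path X1→Y1 (+1); matched 1.
Augmenting path X2→Y5 (+1); matched 2.
Augmenting path X3→Y3 (+1); matched 3.
Augmenting path X4→Y2 (+1); matched 4.
Augmenting path X5→Y4 (+1); matched 5.
Augmenting path X6→Y5→X2→Y6 (+1); matched 6.
No augmenting path remains; maximum matching = 6.
König certificate: {X1, X2, X3, X4, X5, Y5} is a vertex cover of size 6 (every listed pair touches it), so no matching can be larger.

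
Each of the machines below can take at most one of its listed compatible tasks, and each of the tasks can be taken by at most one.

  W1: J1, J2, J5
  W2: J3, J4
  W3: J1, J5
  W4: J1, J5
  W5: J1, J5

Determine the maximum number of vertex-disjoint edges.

4

Unit-capacity flow: source→left, listed edges, right→sink; max matching = max flow.
Augmenting path W1→J1 (+1); matched 1.
Augmenting path W2→J3 (+1); matched 2.
Augmenting path W3→J5 (+1); matched 3.
Augmenting path W4→J1→W1→J2 (+1); matched 4.
No augmenting path remains; maximum matching = 4.
König certificate: {W1, W2, J1, J5} is a vertex cover of size 4 (every listed pair touches it), so no matching can be larger.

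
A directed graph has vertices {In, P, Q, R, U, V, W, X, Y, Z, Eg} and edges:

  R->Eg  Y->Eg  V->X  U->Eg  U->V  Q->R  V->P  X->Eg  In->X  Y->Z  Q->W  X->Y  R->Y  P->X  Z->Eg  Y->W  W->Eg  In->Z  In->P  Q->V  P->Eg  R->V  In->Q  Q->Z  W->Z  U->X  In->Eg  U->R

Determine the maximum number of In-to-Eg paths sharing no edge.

5

Assign every edge capacity 1; by Menger, the answer equals the max flow.
Path In→Eg (+1); total 1.
Path In→P→Eg (+1); total 2.
Path In→X→Eg (+1); total 3.
Path In→Z→Eg (+1); total 4.
Path In→Q→R→Eg (+1); total 5.
No residual In→Eg path; max flow = 5.
Certifying cut of size 5: {In→Eg, In→P, In→Q, In→X, In→Z}.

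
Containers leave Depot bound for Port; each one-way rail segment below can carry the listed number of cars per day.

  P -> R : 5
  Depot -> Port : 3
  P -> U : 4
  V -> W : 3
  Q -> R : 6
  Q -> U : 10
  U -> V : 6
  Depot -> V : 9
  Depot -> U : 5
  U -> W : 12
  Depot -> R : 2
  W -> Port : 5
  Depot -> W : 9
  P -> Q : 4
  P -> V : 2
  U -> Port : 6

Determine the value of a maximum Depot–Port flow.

Augment Depot→Port: bottleneck 3, flow now 3.
Augment Depot→U→Port: bottleneck 5, flow now 8.
Augment Depot→W→Port: bottleneck 5, flow now 13.
No augmenting path remains; maximum flow = 13.
In the residual graph, reachable from Depot: {Depot, R, V, W}.
Min-cut edges: Depot→U (5), Depot→Port (3), W→Port (5); capacity 5 + 3 + 5 = 13.
This cut is saturated, so no flow can exceed 13.

13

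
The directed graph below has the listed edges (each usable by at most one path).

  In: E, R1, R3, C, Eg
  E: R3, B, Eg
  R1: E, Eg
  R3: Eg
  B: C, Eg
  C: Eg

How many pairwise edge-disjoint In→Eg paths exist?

Assign every edge capacity 1; by Menger, the answer equals the max flow.
Path In→Eg (+1); total 1.
Path In→E→Eg (+1); total 2.
Path In→R1→Eg (+1); total 3.
Path In→R3→Eg (+1); total 4.
Path In→C→Eg (+1); total 5.
No residual In→Eg path; max flow = 5.
Certifying cut of size 5: {In→C, In→E, In→Eg, In→R1, In→R3}.

5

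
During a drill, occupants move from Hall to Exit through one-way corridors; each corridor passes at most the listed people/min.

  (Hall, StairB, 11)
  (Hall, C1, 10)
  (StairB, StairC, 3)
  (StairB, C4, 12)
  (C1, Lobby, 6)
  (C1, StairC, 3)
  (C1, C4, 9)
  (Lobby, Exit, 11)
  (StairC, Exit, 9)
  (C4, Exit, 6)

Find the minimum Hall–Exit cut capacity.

Augment Hall→StairB→StairC→Exit: bottleneck 3, flow now 3.
Augment Hall→StairB→C4→Exit: bottleneck 6, flow now 9.
Augment Hall→C1→Lobby→Exit: bottleneck 6, flow now 15.
Augment Hall→C1→StairC→Exit: bottleneck 3, flow now 18.
No augmenting path remains; maximum flow = 18.
By max-flow min-cut, the minimum cut capacity equals the max flow.
In the residual graph, reachable from Hall: {Hall, StairB, C1, C4}.
Min-cut edges: StairB→StairC (3), C1→Lobby (6), C1→StairC (3), C4→Exit (6); capacity 3 + 6 + 3 + 6 = 18.

18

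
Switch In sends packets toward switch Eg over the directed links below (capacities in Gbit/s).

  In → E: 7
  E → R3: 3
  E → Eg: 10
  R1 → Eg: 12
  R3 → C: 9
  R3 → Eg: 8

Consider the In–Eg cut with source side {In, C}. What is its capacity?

Edges leaving {In, C}: In→E (7).
Cut capacity = 7 = 7.

7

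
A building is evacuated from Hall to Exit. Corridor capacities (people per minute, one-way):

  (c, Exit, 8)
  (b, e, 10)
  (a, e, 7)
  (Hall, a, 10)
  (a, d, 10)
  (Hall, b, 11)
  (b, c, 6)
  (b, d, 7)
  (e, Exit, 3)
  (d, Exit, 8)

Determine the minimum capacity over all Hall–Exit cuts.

Augment Hall→a→d→Exit: bottleneck 8, flow now 8.
Augment Hall→a→e→Exit: bottleneck 2, flow now 10.
Augment Hall→b→c→Exit: bottleneck 6, flow now 16.
Augment Hall→b→e→Exit: bottleneck 1, flow now 17.
No augmenting path remains; maximum flow = 17.
By max-flow min-cut, the minimum cut capacity equals the max flow.
In the residual graph, reachable from Hall: {Hall, a, b, d, e}.
Min-cut edges: b→c (6), d→Exit (8), e→Exit (3); capacity 6 + 8 + 3 = 17.

17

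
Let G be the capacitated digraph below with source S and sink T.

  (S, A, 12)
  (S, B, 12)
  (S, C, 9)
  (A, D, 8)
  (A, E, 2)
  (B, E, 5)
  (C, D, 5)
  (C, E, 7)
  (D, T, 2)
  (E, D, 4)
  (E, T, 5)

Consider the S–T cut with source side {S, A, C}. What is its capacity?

34

Edges leaving {S, A, C}: S→B (12), A→D (8), A→E (2), C→D (5), C→E (7).
Cut capacity = 12 + 8 + 2 + 5 + 7 = 34.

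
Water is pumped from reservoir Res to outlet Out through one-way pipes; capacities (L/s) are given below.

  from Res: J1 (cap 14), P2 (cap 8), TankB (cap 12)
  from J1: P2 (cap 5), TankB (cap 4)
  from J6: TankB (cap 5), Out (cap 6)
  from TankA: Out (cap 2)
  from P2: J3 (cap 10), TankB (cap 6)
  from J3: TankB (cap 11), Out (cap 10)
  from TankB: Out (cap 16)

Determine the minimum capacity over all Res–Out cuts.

Augment Res→TankB→Out: bottleneck 12, flow now 12.
Augment Res→J1→TankB→Out: bottleneck 4, flow now 16.
Augment Res→P2→J3→Out: bottleneck 8, flow now 24.
Augment Res→J1→P2→J3→Out: bottleneck 2, flow now 26.
No augmenting path remains; maximum flow = 26.
By max-flow min-cut, the minimum cut capacity equals the max flow.
In the residual graph, reachable from Res: {Res, J1, P2, TankB}.
Min-cut edges: P2→J3 (10), TankB→Out (16); capacity 10 + 16 = 26.

26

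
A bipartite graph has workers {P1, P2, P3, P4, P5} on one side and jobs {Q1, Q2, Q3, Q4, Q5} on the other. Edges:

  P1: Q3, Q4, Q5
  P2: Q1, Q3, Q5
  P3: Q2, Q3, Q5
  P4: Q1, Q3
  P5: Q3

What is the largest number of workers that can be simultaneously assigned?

Unit-capacity flow: source→left, listed edges, right→sink; max matching = max flow.
Augmenting path P1→Q3 (+1); matched 1.
Augmenting path P2→Q1 (+1); matched 2.
Augmenting path P3→Q2 (+1); matched 3.
Augmenting path P4→Q1→P2→Q5 (+1); matched 4.
Augmenting path P5→Q3→P1→Q4 (+1); matched 5.
No augmenting path remains; maximum matching = 5.
König certificate: {P1, P2, P3, P4, P5} is a vertex cover of size 5 (every listed pair touches it), so no matching can be larger.

5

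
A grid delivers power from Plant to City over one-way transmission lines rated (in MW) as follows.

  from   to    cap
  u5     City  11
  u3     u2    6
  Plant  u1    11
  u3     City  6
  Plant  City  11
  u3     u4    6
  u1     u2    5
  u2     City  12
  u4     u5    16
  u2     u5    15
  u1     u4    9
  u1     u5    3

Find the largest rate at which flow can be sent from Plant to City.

Augment Plant→City: bottleneck 11, flow now 11.
Augment Plant→u1→u2→City: bottleneck 5, flow now 16.
Augment Plant→u1→u5→City: bottleneck 3, flow now 19.
Augment Plant→u1→u4→u5→City: bottleneck 3, flow now 22.
No augmenting path remains; maximum flow = 22.
In the residual graph, reachable from Plant: {Plant}.
Min-cut edges: Plant→u1 (11), Plant→City (11); capacity 11 + 11 = 22.
This cut is saturated, so no flow can exceed 22.

22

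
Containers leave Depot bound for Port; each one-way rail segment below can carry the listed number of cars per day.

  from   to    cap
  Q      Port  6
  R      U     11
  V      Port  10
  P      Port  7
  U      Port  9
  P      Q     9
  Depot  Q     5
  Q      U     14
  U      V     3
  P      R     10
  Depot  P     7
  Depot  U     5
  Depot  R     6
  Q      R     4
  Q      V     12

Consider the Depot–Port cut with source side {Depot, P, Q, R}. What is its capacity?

55

Edges leaving {Depot, P, Q, R}: Depot→U (5), P→Port (7), Q→U (14), Q→V (12), Q→Port (6), R→U (11).
Cut capacity = 5 + 7 + 14 + 12 + 6 + 11 = 55.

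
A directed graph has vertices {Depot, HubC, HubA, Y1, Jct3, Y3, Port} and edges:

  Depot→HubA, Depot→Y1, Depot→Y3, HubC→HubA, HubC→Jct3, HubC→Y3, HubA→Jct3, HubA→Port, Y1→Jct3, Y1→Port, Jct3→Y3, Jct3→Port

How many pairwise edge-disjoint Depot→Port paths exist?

2

Assign every edge capacity 1; by Menger, the answer equals the max flow.
Path Depot→HubA→Port (+1); total 1.
Path Depot→Y1→Port (+1); total 2.
No residual Depot→Port path; max flow = 2.
Certifying cut of size 2: {Depot→HubA, Depot→Y1}.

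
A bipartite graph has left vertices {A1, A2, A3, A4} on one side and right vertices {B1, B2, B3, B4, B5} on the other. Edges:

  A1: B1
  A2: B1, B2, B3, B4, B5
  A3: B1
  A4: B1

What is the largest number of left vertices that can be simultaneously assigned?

Unit-capacity flow: source→left, listed edges, right→sink; max matching = max flow.
Augmenting path A1→B1 (+1); matched 1.
Augmenting path A2→B2 (+1); matched 2.
No augmenting path remains; maximum matching = 2.
König certificate: {A2, B1} is a vertex cover of size 2 (every listed pair touches it), so no matching can be larger.

2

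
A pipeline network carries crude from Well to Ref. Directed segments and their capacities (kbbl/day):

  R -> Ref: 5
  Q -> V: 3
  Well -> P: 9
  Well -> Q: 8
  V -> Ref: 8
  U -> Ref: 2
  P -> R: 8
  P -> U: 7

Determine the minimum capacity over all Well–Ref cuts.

10

Augment Well→P→R→Ref: bottleneck 5, flow now 5.
Augment Well→P→U→Ref: bottleneck 2, flow now 7.
Augment Well→Q→V→Ref: bottleneck 3, flow now 10.
No augmenting path remains; maximum flow = 10.
By max-flow min-cut, the minimum cut capacity equals the max flow.
In the residual graph, reachable from Well: {Well, P, Q, R, U}.
Min-cut edges: Q→V (3), R→Ref (5), U→Ref (2); capacity 3 + 5 + 2 = 10.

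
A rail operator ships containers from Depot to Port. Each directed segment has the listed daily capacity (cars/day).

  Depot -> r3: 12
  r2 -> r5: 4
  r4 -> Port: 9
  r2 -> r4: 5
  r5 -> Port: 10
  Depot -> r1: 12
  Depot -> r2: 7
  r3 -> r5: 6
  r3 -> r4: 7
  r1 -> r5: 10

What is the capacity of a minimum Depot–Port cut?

19

Augment Depot→r1→r5→Port: bottleneck 10, flow now 10.
Augment Depot→r2→r4→Port: bottleneck 5, flow now 15.
Augment Depot→r3→r4→Port: bottleneck 4, flow now 19.
No augmenting path remains; maximum flow = 19.
By max-flow min-cut, the minimum cut capacity equals the max flow.
In the residual graph, reachable from Depot: {Depot, r1, r2, r3, r4, r5}.
Min-cut edges: r4→Port (9), r5→Port (10); capacity 9 + 10 = 19.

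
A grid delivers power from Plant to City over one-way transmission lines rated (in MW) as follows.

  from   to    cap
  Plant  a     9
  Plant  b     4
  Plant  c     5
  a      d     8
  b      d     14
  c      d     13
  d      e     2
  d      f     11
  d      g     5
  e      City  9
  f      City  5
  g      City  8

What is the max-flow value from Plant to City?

Augment Plant→a→d→e→City: bottleneck 2, flow now 2.
Augment Plant→a→d→f→City: bottleneck 5, flow now 7.
Augment Plant→a→d→g→City: bottleneck 1, flow now 8.
Augment Plant→b→d→g→City: bottleneck 4, flow now 12.
No augmenting path remains; maximum flow = 12.
In the residual graph, reachable from Plant: {Plant, a, b, c, d, f}.
Min-cut edges: d→e (2), d→g (5), f→City (5); capacity 2 + 5 + 5 = 12.
This cut is saturated, so no flow can exceed 12.

12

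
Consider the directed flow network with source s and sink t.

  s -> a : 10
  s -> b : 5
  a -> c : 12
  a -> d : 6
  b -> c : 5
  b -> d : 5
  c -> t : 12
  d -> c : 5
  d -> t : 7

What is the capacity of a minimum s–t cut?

15

Augment s→a→c→t: bottleneck 10, flow now 10.
Augment s→b→c→t: bottleneck 2, flow now 12.
Augment s→b→d→t: bottleneck 3, flow now 15.
No augmenting path remains; maximum flow = 15.
By max-flow min-cut, the minimum cut capacity equals the max flow.
In the residual graph, reachable from s: {s}.
Min-cut edges: s→a (10), s→b (5); capacity 10 + 5 = 15.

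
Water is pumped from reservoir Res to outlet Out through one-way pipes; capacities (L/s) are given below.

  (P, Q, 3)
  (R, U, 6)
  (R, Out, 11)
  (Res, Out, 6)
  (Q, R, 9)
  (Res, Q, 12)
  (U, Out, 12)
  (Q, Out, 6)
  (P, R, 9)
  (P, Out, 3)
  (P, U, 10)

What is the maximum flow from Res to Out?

18

Augment Res→Out: bottleneck 6, flow now 6.
Augment Res→Q→Out: bottleneck 6, flow now 12.
Augment Res→Q→R→Out: bottleneck 6, flow now 18.
No augmenting path remains; maximum flow = 18.
In the residual graph, reachable from Res: {Res}.
Min-cut edges: Res→Q (12), Res→Out (6); capacity 12 + 6 = 18.
This cut is saturated, so no flow can exceed 18.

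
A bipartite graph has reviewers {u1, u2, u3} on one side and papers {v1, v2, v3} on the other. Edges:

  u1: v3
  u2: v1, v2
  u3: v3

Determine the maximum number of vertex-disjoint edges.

2

Unit-capacity flow: source→left, listed edges, right→sink; max matching = max flow.
Augmenting path u1→v3 (+1); matched 1.
Augmenting path u2→v1 (+1); matched 2.
No augmenting path remains; maximum matching = 2.
König certificate: {u2, v3} is a vertex cover of size 2 (every listed pair touches it), so no matching can be larger.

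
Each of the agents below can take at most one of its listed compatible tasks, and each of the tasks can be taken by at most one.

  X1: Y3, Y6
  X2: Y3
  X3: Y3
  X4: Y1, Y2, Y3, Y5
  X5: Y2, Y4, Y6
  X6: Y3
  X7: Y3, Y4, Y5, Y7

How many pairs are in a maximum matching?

Unit-capacity flow: source→left, listed edges, right→sink; max matching = max flow.
Augmenting path X1→Y3 (+1); matched 1.
Augmenting path X4→Y1 (+1); matched 2.
Augmenting path X5→Y2 (+1); matched 3.
Augmenting path X7→Y4 (+1); matched 4.
Augmenting path X2→Y3→X1→Y6 (+1); matched 5.
No augmenting path remains; maximum matching = 5.
König certificate: {X1, X4, X5, X7, Y3} is a vertex cover of size 5 (every listed pair touches it), so no matching can be larger.

5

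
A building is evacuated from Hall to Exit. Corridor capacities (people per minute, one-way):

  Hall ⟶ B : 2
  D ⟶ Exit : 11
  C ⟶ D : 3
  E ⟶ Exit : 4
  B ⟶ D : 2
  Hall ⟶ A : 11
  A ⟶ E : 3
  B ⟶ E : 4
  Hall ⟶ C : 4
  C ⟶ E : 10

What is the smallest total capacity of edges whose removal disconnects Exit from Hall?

9

Augment Hall→A→E→Exit: bottleneck 3, flow now 3.
Augment Hall→B→D→Exit: bottleneck 2, flow now 5.
Augment Hall→C→D→Exit: bottleneck 3, flow now 8.
Augment Hall→C→E→Exit: bottleneck 1, flow now 9.
No augmenting path remains; maximum flow = 9.
By max-flow min-cut, the minimum cut capacity equals the max flow.
In the residual graph, reachable from Hall: {Hall, A}.
Min-cut edges: Hall→B (2), Hall→C (4), A→E (3); capacity 2 + 4 + 3 = 9.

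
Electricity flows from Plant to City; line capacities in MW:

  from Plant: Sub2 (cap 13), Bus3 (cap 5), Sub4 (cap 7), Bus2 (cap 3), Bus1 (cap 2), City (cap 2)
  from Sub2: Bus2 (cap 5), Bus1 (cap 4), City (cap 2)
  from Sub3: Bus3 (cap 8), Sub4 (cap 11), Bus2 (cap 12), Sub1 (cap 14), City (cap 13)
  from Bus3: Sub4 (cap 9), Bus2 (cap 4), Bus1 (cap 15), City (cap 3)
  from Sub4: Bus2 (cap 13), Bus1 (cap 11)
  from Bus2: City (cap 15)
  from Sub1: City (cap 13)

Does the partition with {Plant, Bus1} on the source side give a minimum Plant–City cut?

No — its capacity is 30, but the minimum cut has capacity 22.

Given cut capacity: 13 + 5 + 7 + 3 + 2 = 30.
Augment Plant→City: bottleneck 2, flow now 2.
Augment Plant→Sub2→City: bottleneck 2, flow now 4.
Augment Plant→Bus3→City: bottleneck 3, flow now 7.
Augment Plant→Bus2→City: bottleneck 3, flow now 10.
Augment Plant→Sub2→Bus2→City: bottleneck 5, flow now 15.
Augment Plant→Bus3→Bus2→City: bottleneck 2, flow now 17.
Augment Plant→Sub4→Bus2→City: bottleneck 5, flow now 22.
No augmenting path remains; maximum flow = 22.
In the residual graph, reachable from Plant: {Plant, Sub2, Bus3, Sub4, Bus2, Bus1}.
Min-cut edges: Plant→City (2), Sub2→City (2), Bus3→City (3), Bus2→City (15); capacity 2 + 2 + 3 + 15 = 22.
Cut capacity 30 exceeds the max flow 22, so it is not minimum.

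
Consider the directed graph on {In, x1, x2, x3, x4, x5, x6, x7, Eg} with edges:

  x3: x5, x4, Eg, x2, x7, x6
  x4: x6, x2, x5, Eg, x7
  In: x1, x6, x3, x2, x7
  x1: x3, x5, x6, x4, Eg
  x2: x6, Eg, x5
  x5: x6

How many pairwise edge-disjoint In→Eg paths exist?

Assign every edge capacity 1; by Menger, the answer equals the max flow.
Path In→x1→Eg (+1); total 1.
Path In→x2→Eg (+1); total 2.
Path In→x3→Eg (+1); total 3.
No residual In→Eg path; max flow = 3.
Certifying cut of size 3: {In→x1, In→x2, In→x3}.

3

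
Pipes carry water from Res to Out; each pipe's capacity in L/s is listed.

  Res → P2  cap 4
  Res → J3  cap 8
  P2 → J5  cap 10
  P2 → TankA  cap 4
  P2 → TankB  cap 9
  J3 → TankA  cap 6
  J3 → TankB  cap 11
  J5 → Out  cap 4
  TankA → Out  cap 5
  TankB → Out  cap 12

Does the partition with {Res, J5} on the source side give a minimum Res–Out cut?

No — its capacity is 16, but the minimum cut has capacity 12.

Given cut capacity: 4 + 8 + 4 = 16.
Augment Res→P2→J5→Out: bottleneck 4, flow now 4.
Augment Res→J3→TankA→Out: bottleneck 5, flow now 9.
Augment Res→J3→TankB→Out: bottleneck 3, flow now 12.
No augmenting path remains; maximum flow = 12.
In the residual graph, reachable from Res: {Res}.
Min-cut edges: Res→P2 (4), Res→J3 (8); capacity 4 + 8 = 12.
Cut capacity 16 exceeds the max flow 12, so it is not minimum.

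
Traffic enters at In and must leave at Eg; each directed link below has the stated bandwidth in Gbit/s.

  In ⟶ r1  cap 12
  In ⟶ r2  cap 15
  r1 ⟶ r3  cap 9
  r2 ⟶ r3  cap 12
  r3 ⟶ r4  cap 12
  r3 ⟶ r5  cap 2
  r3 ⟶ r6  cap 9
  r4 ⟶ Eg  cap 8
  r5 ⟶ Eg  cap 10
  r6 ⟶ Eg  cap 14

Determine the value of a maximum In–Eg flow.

19

Augment In→r1→r3→r4→Eg: bottleneck 8, flow now 8.
Augment In→r1→r3→r5→Eg: bottleneck 1, flow now 9.
Augment In→r2→r3→r5→Eg: bottleneck 1, flow now 10.
Augment In→r2→r3→r6→Eg: bottleneck 9, flow now 19.
No augmenting path remains; maximum flow = 19.
In the residual graph, reachable from In: {In, r1, r2, r3, r4}.
Min-cut edges: r3→r5 (2), r3→r6 (9), r4→Eg (8); capacity 2 + 9 + 8 = 19.
This cut is saturated, so no flow can exceed 19.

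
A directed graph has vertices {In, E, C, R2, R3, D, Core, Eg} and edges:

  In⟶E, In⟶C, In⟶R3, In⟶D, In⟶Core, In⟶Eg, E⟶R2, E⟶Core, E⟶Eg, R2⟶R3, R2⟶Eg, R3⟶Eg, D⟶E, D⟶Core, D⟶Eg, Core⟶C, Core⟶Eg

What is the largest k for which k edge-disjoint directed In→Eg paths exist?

5

Assign every edge capacity 1; by Menger, the answer equals the max flow.
Path In→Eg (+1); total 1.
Path In→E→Eg (+1); total 2.
Path In→R3→Eg (+1); total 3.
Path In→D→Eg (+1); total 4.
Path In→Core→Eg (+1); total 5.
No residual In→Eg path; max flow = 5.
Certifying cut of size 5: {In→Core, In→D, In→E, In→Eg, In→R3}.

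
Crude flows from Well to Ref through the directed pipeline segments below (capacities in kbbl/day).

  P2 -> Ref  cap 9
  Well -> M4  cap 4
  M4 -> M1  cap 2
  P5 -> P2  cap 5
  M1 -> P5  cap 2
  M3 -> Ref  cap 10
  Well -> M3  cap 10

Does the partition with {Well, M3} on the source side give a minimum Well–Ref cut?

No — its capacity is 14, but the minimum cut has capacity 12.

Given cut capacity: 4 + 10 = 14.
Augment Well→M3→Ref: bottleneck 10, flow now 10.
Augment Well→M4→M1→P5→P2→Ref: bottleneck 2, flow now 12.
No augmenting path remains; maximum flow = 12.
In the residual graph, reachable from Well: {Well, M4}.
Min-cut edges: Well→M3 (10), M4→M1 (2); capacity 10 + 2 = 12.
Cut capacity 14 exceeds the max flow 12, so it is not minimum.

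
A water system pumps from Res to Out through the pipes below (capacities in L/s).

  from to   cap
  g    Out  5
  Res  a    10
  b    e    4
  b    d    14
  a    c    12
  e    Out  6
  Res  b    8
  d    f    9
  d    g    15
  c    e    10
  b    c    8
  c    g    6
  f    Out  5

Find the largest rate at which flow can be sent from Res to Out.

Augment Res→b→e→Out: bottleneck 4, flow now 4.
Augment Res→a→c→e→Out: bottleneck 2, flow now 6.
Augment Res→a→c→g→Out: bottleneck 5, flow now 11.
Augment Res→b→d→f→Out: bottleneck 4, flow now 15.
Augment Res→a→c→e→b→d→f→Out: bottleneck 1, flow now 16. (uses reverse residual edge)
No augmenting path remains; maximum flow = 16.
In the residual graph, reachable from Res: {Res, a, b, c, d, e, f, g}.
Min-cut edges: e→Out (6), f→Out (5), g→Out (5); capacity 6 + 5 + 5 = 16.
This cut is saturated, so no flow can exceed 16.

16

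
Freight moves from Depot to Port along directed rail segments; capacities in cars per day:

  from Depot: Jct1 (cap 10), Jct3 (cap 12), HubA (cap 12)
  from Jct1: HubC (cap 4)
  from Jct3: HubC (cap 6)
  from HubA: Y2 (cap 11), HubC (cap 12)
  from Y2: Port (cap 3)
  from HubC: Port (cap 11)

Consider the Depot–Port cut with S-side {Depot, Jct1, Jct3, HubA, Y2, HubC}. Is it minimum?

Yes — it is a minimum cut (capacity 14).

Given cut capacity: 3 + 11 = 14.
Augment Depot→Jct1→HubC→Port: bottleneck 4, flow now 4.
Augment Depot→Jct3→HubC→Port: bottleneck 6, flow now 10.
Augment Depot→HubA→Y2→Port: bottleneck 3, flow now 13.
Augment Depot→HubA→HubC→Port: bottleneck 1, flow now 14.
No augmenting path remains; maximum flow = 14.
Cut capacity 14 equals the max flow, so it is a minimum cut.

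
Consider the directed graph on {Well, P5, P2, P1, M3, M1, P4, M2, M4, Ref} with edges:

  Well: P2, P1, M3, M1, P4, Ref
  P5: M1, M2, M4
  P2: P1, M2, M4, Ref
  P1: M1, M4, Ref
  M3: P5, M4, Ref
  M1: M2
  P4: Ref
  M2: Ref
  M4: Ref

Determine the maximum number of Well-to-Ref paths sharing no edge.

Assign every edge capacity 1; by Menger, the answer equals the max flow.
Path Well→Ref (+1); total 1.
Path Well→P2→Ref (+1); total 2.
Path Well→P1→Ref (+1); total 3.
Path Well→M3→Ref (+1); total 4.
Path Well→P4→Ref (+1); total 5.
Path Well→M1→M2→Ref (+1); total 6.
No residual Well→Ref path; max flow = 6.
Certifying cut of size 6: {Well→M1, Well→M3, Well→P1, Well→P2, Well→P4, Well→Ref}.

6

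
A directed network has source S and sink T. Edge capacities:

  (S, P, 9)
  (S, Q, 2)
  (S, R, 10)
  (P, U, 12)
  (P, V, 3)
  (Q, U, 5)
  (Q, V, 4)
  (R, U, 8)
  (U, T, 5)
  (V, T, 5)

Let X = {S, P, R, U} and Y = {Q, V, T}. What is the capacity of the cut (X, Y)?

Edges leaving {S, P, R, U}: S→Q (2), P→V (3), U→T (5).
Cut capacity = 2 + 3 + 5 = 10.

10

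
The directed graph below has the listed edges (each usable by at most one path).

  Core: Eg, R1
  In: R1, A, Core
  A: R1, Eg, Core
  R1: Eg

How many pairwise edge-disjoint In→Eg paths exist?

3

Assign every edge capacity 1; by Menger, the answer equals the max flow.
Path In→A→Eg (+1); total 1.
Path In→Core→Eg (+1); total 2.
Path In→R1→Eg (+1); total 3.
No residual In→Eg path; max flow = 3.
Certifying cut of size 3: {In→A, In→Core, In→R1}.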